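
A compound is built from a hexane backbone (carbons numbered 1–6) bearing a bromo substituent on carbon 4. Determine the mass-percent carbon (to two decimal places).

Atom tally by fragment:
  CH3 → C:1 H:3
  CH2 → C:1 H:2
  CH2 → C:1 H:2
  CH(Br) → C:1 H:1 Br:1
  CH2 → C:1 H:2
  CH3 → C:1 H:3
Element totals:
  C: 6
  H: 13
  Br: 1
Molecular formula: C6H13Br.
Molar mass = 165.074 g/mol.
Mass from C: 6 × 12.011 = 72.066 g/mol.
%C = 72.066 / 165.074 × 100 = 43.66%.

43.66%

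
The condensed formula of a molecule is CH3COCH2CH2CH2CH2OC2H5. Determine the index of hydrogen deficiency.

Element totals:
  C: 8
  H: 16
  O: 2
Molecular formula: C8H16O2.
DoU = (2C + 2 + N − H − X) / 2 = (2·8 + 2 + 0 − 16 − 0) / 2 = 1.

1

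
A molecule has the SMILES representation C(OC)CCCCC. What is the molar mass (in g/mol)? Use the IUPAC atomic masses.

Atom tally by fragment:
  CH3OCH2 → C:2 H:5 O:1
  CH2 → C:1 H:2
  CH2 → C:1 H:2
  CH2 → C:1 H:2
  CH2 → C:1 H:2
  CH3 → C:1 H:3
Element totals:
  C: 7
  H: 16
  O: 1
Molecular formula: C7H16O.
  M = 7(12.011) + 16(1.008) + 15.999
    = 84.077 + 16.128 + 15.999 = 116.204

116.20 g/mol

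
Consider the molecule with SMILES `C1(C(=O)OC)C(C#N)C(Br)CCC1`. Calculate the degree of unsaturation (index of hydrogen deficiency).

Atom tally by fragment:
  cyclohexane ring core → C:6 H:12
  (− 3 ring H displaced by substituents)
  + COOCH3 → C:2 H:3 O:2
  + CN → C:1 N:1
  + Br → Br:1
Element totals:
  C: 9
  H: 12
  Br: 1
  N: 1
  O: 2
Molecular formula: C9H12BrNO2.
DoU = (2C + 2 + N − H − X) / 2 = (2·9 + 2 + 1 − 12 − 1) / 2 = 4.

4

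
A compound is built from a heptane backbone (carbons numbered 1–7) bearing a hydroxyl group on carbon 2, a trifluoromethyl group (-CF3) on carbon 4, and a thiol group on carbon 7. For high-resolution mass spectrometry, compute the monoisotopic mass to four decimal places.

Atom tally by fragment:
  CH3 → C:1 H:3
  CH(OH) → C:1 H:2 O:1
  CH2 → C:1 H:2
  CH(CF3) → C:2 H:1 F:3
  CH2 → C:1 H:2
  CH2 → C:1 H:2
  CH2SH → C:1 H:3 S:1
Element totals:
  C: 8
  H: 15
  F: 3
  O: 1
  S: 1
Molecular formula: C8H15F3OS.
  M = 8(12.0) + 15(1.007825) + 3(18.998403) + 15.994915 + 31.972071
    = 96.000000 + 15.117375 + 56.995209 + 15.994915 + 31.972071 = 216.079570

216.0796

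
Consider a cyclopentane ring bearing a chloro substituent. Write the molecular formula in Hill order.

C5H9Cl

Atom tally by fragment:
  cyclopentane ring core → C:5 H:10
  (− 1 ring H displaced by substituents)
  + Cl → Cl:1
Element totals:
  C: 5
  H: 9
  Cl: 1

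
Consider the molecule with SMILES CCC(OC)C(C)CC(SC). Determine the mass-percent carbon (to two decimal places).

61.31%

Atom tally by fragment:
  CH3 → C:1 H:3
  CH2 → C:1 H:2
  CH(OCH3) → C:2 H:4 O:1
  CH(CH3) → C:2 H:4
  CH2 → C:1 H:2
  CH2SCH3 → C:2 H:5 S:1
Element totals:
  C: 9
  H: 20
  O: 1
  S: 1
Molecular formula: C9H20OS.
Molar mass = 176.318 g/mol.
Mass from C: 9 × 12.011 = 108.099 g/mol.
%C = 108.099 / 176.318 × 100 = 61.31%.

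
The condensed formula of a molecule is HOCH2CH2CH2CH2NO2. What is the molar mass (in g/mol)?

Element totals:
  C: 4
  H: 9
  N: 1
  O: 3
Molecular formula: C4H9NO3.
  M = 4(12.011) + 9(1.008) + 14.007 + 3(15.999)
    = 48.044 + 9.072 + 14.007 + 47.997 = 119.120

119.12 g/mol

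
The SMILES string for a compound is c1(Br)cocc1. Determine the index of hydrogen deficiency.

3

Atom tally by fragment:
  furan ring core → C:4 H:4 O:1
  (− 1 ring H displaced by substituents)
  + Br → Br:1
Element totals:
  C: 4
  H: 3
  Br: 1
  O: 1
Molecular formula: C4H3BrO.
DoU = (2C + 2 + N − H − X) / 2 = (2·4 + 2 + 0 − 3 − 1) / 2 = 3.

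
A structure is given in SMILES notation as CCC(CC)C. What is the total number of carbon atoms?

6

Atom tally by fragment:
  CH3 → C:1 H:3
  CH2 → C:1 H:2
  CH(C2H5) → C:3 H:6
  CH3 → C:1 H:3
Element totals:
  C: 6
  H: 14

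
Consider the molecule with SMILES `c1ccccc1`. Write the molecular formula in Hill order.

Atom tally by fragment:
  benzene ring core → C:6 H:6
Element totals:
  C: 6
  H: 6

C6H6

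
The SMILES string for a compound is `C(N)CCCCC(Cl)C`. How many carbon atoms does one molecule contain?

7

Atom tally by fragment:
  H2NCH2 → C:1 H:4 N:1
  CH2 → C:1 H:2
  CH2 → C:1 H:2
  CH2 → C:1 H:2
  CH2 → C:1 H:2
  CH(Cl) → C:1 H:1 Cl:1
  CH3 → C:1 H:3
Element totals:
  C: 7
  H: 16
  Cl: 1
  N: 1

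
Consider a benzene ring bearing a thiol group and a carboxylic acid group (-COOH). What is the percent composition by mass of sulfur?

Atom tally by fragment:
  benzene ring core → C:6 H:6
  (− 2 ring H displaced by substituents)
  + SH → S:1 H:1
  + COOH → C:1 H:1 O:2
Element totals:
  C: 7
  H: 6
  O: 2
  S: 1
Molecular formula: C7H6O2S.
Molar mass = 154.183 g/mol.
Mass from S: 1 × 32.06 = 32.060 g/mol.
%S = 32.060 / 154.183 × 100 = 20.79%.

20.79%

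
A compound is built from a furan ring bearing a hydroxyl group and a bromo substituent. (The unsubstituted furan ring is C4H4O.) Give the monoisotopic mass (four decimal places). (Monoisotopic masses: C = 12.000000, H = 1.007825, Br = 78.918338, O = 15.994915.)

Atom tally by fragment:
  furan ring core → C:4 H:4 O:1
  (− 2 ring H displaced by substituents)
  + OH → O:1 H:1
  + Br → Br:1
Element totals:
  C: 4
  H: 3
  Br: 1
  O: 2
Molecular formula: C4H3BrO2.
  M = 4(12.0) + 3(1.007825) + 78.918338 + 2(15.994915)
    = 48.000000 + 3.023475 + 78.918338 + 31.989830 = 161.931643

161.9316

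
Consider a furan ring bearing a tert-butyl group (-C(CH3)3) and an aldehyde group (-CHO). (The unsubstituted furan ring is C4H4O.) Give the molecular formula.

Atom tally by fragment:
  furan ring core → C:4 H:4 O:1
  (− 2 ring H displaced by substituents)
  + C(CH3)3 → C:4 H:9
  + CHO → C:1 H:1 O:1
Element totals:
  C: 9
  H: 12
  O: 2

C9H12O2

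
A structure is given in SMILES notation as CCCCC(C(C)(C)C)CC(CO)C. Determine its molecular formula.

Atom tally by fragment:
  CH3 → C:1 H:3
  CH2 → C:1 H:2
  CH2 → C:1 H:2
  CH2 → C:1 H:2
  CH(C(CH3)3) → C:5 H:10
  CH2 → C:1 H:2
  CH(CH2OH) → C:2 H:4 O:1
  CH3 → C:1 H:3
Element totals:
  C: 13
  H: 28
  O: 1

C13H28O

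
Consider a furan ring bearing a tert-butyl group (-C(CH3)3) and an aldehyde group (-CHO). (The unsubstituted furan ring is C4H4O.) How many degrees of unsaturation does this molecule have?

4

Atom tally by fragment:
  furan ring core → C:4 H:4 O:1
  (− 2 ring H displaced by substituents)
  + C(CH3)3 → C:4 H:9
  + CHO → C:1 H:1 O:1
Element totals:
  C: 9
  H: 12
  O: 2
Molecular formula: C9H12O2.
DoU = (2C + 2 + N − H − X) / 2 = (2·9 + 2 + 0 − 12 − 0) / 2 = 4.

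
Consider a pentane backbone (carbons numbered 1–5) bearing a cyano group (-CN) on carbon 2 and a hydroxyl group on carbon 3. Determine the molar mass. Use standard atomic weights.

113.16 g/mol

Atom tally by fragment:
  CH3 → C:1 H:3
  CH(CN) → C:2 H:1 N:1
  CH(OH) → C:1 H:2 O:1
  CH2 → C:1 H:2
  CH3 → C:1 H:3
Element totals:
  C: 6
  H: 11
  N: 1
  O: 1
Molecular formula: C6H11NO.
  M = 6(12.011) + 11(1.008) + 14.007 + 15.999
    = 72.066 + 11.088 + 14.007 + 15.999 = 113.160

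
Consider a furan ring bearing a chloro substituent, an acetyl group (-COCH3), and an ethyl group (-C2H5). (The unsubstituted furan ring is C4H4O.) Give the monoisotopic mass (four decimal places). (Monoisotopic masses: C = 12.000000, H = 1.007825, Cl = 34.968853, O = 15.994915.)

Atom tally by fragment:
  furan ring core → C:4 H:4 O:1
  (− 3 ring H displaced by substituents)
  + Cl → Cl:1
  + COCH3 → C:2 H:3 O:1
  + C2H5 → C:2 H:5
Element totals:
  C: 8
  H: 9
  Cl: 1
  O: 2
Molecular formula: C8H9ClO2.
  M = 8(12.0) + 9(1.007825) + 34.968853 + 2(15.994915)
    = 96.000000 + 9.070425 + 34.968853 + 31.989830 = 172.029108

172.0291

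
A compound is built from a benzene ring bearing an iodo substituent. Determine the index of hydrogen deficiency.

Atom tally by fragment:
  benzene ring core → C:6 H:6
  (− 1 ring H displaced by substituents)
  + I → I:1
Element totals:
  C: 6
  H: 5
  I: 1
Molecular formula: C6H5I.
DoU = (2C + 2 + N − H − X) / 2 = (2·6 + 2 + 0 − 5 − 1) / 2 = 4.

4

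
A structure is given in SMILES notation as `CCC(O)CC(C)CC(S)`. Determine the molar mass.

Atom tally by fragment:
  CH3 → C:1 H:3
  CH2 → C:1 H:2
  CH(OH) → C:1 H:2 O:1
  CH2 → C:1 H:2
  CH(CH3) → C:2 H:4
  CH2 → C:1 H:2
  CH2SH → C:1 H:3 S:1
Element totals:
  C: 8
  H: 18
  O: 1
  S: 1
Molecular formula: C8H18OS.
  M = 8(12.011) + 18(1.008) + 15.999 + 32.06
    = 96.088 + 18.144 + 15.999 + 32.060 = 162.291

162.29 g/mol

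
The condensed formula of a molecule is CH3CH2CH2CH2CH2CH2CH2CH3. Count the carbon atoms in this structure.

8

Atom tally by fragment:
  CH3 → C:1 H:3
  CH2 → C:1 H:2
  CH2 → C:1 H:2
  CH2 → C:1 H:2
  CH2 → C:1 H:2
  CH2 → C:1 H:2
  CH2 → C:1 H:2
  CH3 → C:1 H:3
Element totals:
  C: 8
  H: 18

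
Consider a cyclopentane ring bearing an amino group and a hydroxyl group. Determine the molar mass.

101.15 g/mol

Atom tally by fragment:
  cyclopentane ring core → C:5 H:10
  (− 2 ring H displaced by substituents)
  + NH2 → N:1 H:2
  + OH → O:1 H:1
Element totals:
  C: 5
  H: 11
  N: 1
  O: 1
Molecular formula: C5H11NO.
  M = 5(12.011) + 11(1.008) + 14.007 + 15.999
    = 60.055 + 11.088 + 14.007 + 15.999 = 101.149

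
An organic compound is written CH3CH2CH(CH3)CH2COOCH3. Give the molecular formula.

Atom tally by fragment:
  CH3 → C:1 H:3
  CH2 → C:1 H:2
  CH(CH3) → C:2 H:4
  CH2COOCH3 → C:3 H:5 O:2
Element totals:
  C: 7
  H: 14
  O: 2

C7H14O2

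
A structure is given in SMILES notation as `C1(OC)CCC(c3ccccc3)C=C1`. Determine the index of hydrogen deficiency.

Atom tally by fragment:
  cyclohexene ring core → C:6 H:10
  (− 2 ring H displaced by substituents)
  + OCH3 → C:1 H:3 O:1
  + C6H5 → C:6 H:5
Element totals:
  C: 13
  H: 16
  O: 1
Molecular formula: C13H16O.
DoU = (2C + 2 + N − H − X) / 2 = (2·13 + 2 + 0 − 16 − 0) / 2 = 6.

6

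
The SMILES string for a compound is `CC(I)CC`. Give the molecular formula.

C4H9I

Atom tally by fragment:
  CH3 → C:1 H:3
  CH(I) → C:1 H:1 I:1
  CH2 → C:1 H:2
  CH3 → C:1 H:3
Element totals:
  C: 4
  H: 9
  I: 1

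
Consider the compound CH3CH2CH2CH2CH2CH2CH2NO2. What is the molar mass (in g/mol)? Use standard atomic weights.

Element totals:
  C: 7
  H: 15
  N: 1
  O: 2
Molecular formula: C7H15NO2.
  M = 7(12.011) + 15(1.008) + 14.007 + 2(15.999)
    = 84.077 + 15.120 + 14.007 + 31.998 = 145.202

145.20 g/mol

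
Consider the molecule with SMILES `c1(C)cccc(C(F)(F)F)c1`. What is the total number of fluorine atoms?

3

Atom tally by fragment:
  benzene ring core → C:6 H:6
  (− 2 ring H displaced by substituents)
  + CH3 → C:1 H:3
  + CF3 → C:1 F:3
Element totals:
  C: 8
  H: 7
  F: 3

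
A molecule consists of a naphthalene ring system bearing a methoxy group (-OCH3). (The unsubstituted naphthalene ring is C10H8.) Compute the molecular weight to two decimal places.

Atom tally by fragment:
  naphthalene ring system core → C:10 H:8
  (− 1 ring H displaced by substituents)
  + OCH3 → C:1 H:3 O:1
Element totals:
  C: 11
  H: 10
  O: 1
Molecular formula: C11H10O.
  M = 11(12.011) + 10(1.008) + 15.999
    = 132.121 + 10.080 + 15.999 = 158.200

158.20 g/mol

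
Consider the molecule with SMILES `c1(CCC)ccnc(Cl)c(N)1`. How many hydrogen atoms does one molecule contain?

11

Atom tally by fragment:
  pyridine ring core → C:5 H:5 N:1
  (− 3 ring H displaced by substituents)
  + CH2CH2CH3 → C:3 H:7
  + Cl → Cl:1
  + NH2 → N:1 H:2
Element totals:
  C: 8
  H: 11
  Cl: 1
  N: 2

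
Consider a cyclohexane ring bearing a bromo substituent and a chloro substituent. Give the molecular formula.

Atom tally by fragment:
  cyclohexane ring core → C:6 H:12
  (− 2 ring H displaced by substituents)
  + Br → Br:1
  + Cl → Cl:1
Element totals:
  C: 6
  H: 10
  Br: 1
  Cl: 1

C6H10BrCl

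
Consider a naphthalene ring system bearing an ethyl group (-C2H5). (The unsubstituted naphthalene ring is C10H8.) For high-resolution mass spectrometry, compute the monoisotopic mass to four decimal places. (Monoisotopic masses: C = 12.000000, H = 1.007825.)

Atom tally by fragment:
  naphthalene ring system core → C:10 H:8
  (− 1 ring H displaced by substituents)
  + C2H5 → C:2 H:5
Element totals:
  C: 12
  H: 12
Molecular formula: C12H12.
  M = 12(12.0) + 12(1.007825)
    = 144.000000 + 12.093900 = 156.093900

156.0939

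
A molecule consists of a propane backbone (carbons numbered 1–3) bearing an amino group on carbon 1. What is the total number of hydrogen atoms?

Atom tally by fragment:
  H2NCH2 → C:1 H:4 N:1
  CH2 → C:1 H:2
  CH3 → C:1 H:3
Element totals:
  C: 3
  H: 9
  N: 1

9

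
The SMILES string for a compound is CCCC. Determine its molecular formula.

C4H10

Atom tally by fragment:
  CH3 → C:1 H:3
  CH2 → C:1 H:2
  CH2 → C:1 H:2
  CH3 → C:1 H:3
Element totals:
  C: 4
  H: 10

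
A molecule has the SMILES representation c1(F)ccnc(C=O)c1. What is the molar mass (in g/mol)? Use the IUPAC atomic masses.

125.10 g/mol

Atom tally by fragment:
  pyridine ring core → C:5 H:5 N:1
  (− 2 ring H displaced by substituents)
  + F → F:1
  + CHO → C:1 H:1 O:1
Element totals:
  C: 6
  H: 4
  F: 1
  N: 1
  O: 1
Molecular formula: C6H4FNO.
  M = 6(12.011) + 4(1.008) + 18.998 + 14.007 + 15.999
    = 72.066 + 4.032 + 18.998 + 14.007 + 15.999 = 125.102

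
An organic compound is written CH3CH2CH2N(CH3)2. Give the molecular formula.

C5H13N

Atom tally by fragment:
  CH3 → C:1 H:3
  CH2 → C:1 H:2
  CH2N(CH3)2 → C:3 H:8 N:1
Element totals:
  C: 5
  H: 13
  N: 1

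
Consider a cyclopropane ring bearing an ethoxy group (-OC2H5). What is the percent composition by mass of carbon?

Atom tally by fragment:
  cyclopropane ring core → C:3 H:6
  (− 1 ring H displaced by substituents)
  + OC2H5 → C:2 H:5 O:1
Element totals:
  C: 5
  H: 10
  O: 1
Molecular formula: C5H10O.
Molar mass = 86.134 g/mol.
Mass from C: 5 × 12.011 = 60.055 g/mol.
%C = 60.055 / 86.134 × 100 = 69.72%.

69.72%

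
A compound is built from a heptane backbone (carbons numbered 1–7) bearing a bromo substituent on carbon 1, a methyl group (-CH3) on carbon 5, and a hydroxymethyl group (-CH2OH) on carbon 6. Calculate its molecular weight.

Atom tally by fragment:
  BrCH2 → C:1 H:2 Br:1
  CH2 → C:1 H:2
  CH2 → C:1 H:2
  CH2 → C:1 H:2
  CH(CH3) → C:2 H:4
  CH(CH2OH) → C:2 H:4 O:1
  CH3 → C:1 H:3
Element totals:
  C: 9
  H: 19
  Br: 1
  O: 1
Molecular formula: C9H19BrO.
  M = 9(12.011) + 19(1.008) + 79.904 + 15.999
    = 108.099 + 19.152 + 79.904 + 15.999 = 223.154

223.15 g/mol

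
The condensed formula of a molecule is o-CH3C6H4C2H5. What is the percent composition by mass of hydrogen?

Element totals:
  C: 9
  H: 12
Molecular formula: C9H12.
Molar mass = 120.195 g/mol.
Mass from H: 12 × 1.008 = 12.096 g/mol.
%H = 12.096 / 120.195 × 100 = 10.06%.

10.06%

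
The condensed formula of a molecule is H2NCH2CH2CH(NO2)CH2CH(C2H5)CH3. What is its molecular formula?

Atom tally by fragment:
  H2NCH2 → C:1 H:4 N:1
  CH2 → C:1 H:2
  CH(NO2) → C:1 H:1 N:1 O:2
  CH2 → C:1 H:2
  CH(C2H5) → C:3 H:6
  CH3 → C:1 H:3
Element totals:
  C: 8
  H: 18
  N: 2
  O: 2

C8H18N2O2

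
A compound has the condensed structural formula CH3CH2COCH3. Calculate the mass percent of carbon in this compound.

Atom tally by fragment:
  CH3 → C:1 H:3
  CH2COCH3 → C:3 H:5 O:1
Element totals:
  C: 4
  H: 8
  O: 1
Molecular formula: C4H8O.
Molar mass = 72.107 g/mol.
Mass from C: 4 × 12.011 = 48.044 g/mol.
%C = 48.044 / 72.107 × 100 = 66.63%.

66.63%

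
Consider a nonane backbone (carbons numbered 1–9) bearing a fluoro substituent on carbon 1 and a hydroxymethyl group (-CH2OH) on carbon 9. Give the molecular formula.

C10H21FO

Atom tally by fragment:
  FCH2 → C:1 H:2 F:1
  CH2 → C:1 H:2
  CH2 → C:1 H:2
  CH2 → C:1 H:2
  CH2 → C:1 H:2
  CH2 → C:1 H:2
  CH2 → C:1 H:2
  CH2 → C:1 H:2
  CH2CH2OH → C:2 H:5 O:1
Element totals:
  C: 10
  H: 21
  F: 1
  O: 1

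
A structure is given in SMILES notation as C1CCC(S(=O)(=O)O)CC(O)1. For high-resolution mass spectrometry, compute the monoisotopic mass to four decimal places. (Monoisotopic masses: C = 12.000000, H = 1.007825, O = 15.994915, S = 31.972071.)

180.0456

Atom tally by fragment:
  cyclohexane ring core → C:6 H:12
  (− 2 ring H displaced by substituents)
  + SO3H → S:1 O:3 H:1
  + OH → O:1 H:1
Element totals:
  C: 6
  H: 12
  O: 4
  S: 1
Molecular formula: C6H12O4S.
  M = 6(12.0) + 12(1.007825) + 4(15.994915) + 31.972071
    = 72.000000 + 12.093900 + 63.979660 + 31.972071 = 180.045631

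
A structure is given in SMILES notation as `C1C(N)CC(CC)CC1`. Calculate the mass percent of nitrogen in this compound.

Atom tally by fragment:
  cyclohexane ring core → C:6 H:12
  (− 2 ring H displaced by substituents)
  + NH2 → N:1 H:2
  + C2H5 → C:2 H:5
Element totals:
  C: 8
  H: 17
  N: 1
Molecular formula: C8H17N.
Molar mass = 127.231 g/mol.
Mass from N: 1 × 14.007 = 14.007 g/mol.
%N = 14.007 / 127.231 × 100 = 11.01%.

11.01%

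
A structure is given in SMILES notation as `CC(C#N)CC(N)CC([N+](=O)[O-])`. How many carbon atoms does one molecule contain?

Atom tally by fragment:
  CH3 → C:1 H:3
  CH(CN) → C:2 H:1 N:1
  CH2 → C:1 H:2
  CH(NH2) → C:1 H:3 N:1
  CH2 → C:1 H:2
  CH2NO2 → C:1 H:2 N:1 O:2
Element totals:
  C: 7
  H: 13
  N: 3
  O: 2

7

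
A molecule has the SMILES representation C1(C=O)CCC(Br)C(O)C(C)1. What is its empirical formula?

Atom tally by fragment:
  cyclohexane ring core → C:6 H:12
  (− 4 ring H displaced by substituents)
  + CHO → C:1 H:1 O:1
  + Br → Br:1
  + OH → O:1 H:1
  + CH3 → C:1 H:3
Element totals:
  C: 8
  H: 13
  Br: 1
  O: 2
Molecular formula: C8H13BrO2.
gcd of subscripts (1, 8, 13, 2) = 1, so the empirical formula equals the molecular formula.

C8H13BrO2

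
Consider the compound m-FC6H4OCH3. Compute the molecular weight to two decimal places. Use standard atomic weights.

Atom tally by fragment:
  benzene ring core → C:6 H:6
  (− 2 ring H displaced by substituents)
  + F → F:1
  + OCH3 → C:1 H:3 O:1
Element totals:
  C: 7
  H: 7
  F: 1
  O: 1
Molecular formula: C7H7FO.
  M = 7(12.011) + 7(1.008) + 18.998 + 15.999
    = 84.077 + 7.056 + 18.998 + 15.999 = 126.130

126.13 g/mol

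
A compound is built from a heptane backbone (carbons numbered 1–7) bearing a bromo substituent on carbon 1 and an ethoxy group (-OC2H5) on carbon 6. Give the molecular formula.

Atom tally by fragment:
  BrCH2 → C:1 H:2 Br:1
  CH2 → C:1 H:2
  CH2 → C:1 H:2
  CH2 → C:1 H:2
  CH2 → C:1 H:2
  CH(OC2H5) → C:3 H:6 O:1
  CH3 → C:1 H:3
Element totals:
  C: 9
  H: 19
  Br: 1
  O: 1

C9H19BrO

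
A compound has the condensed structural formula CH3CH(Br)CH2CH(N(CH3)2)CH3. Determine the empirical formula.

Element totals:
  C: 7
  H: 16
  Br: 1
  N: 1
Molecular formula: C7H16BrN.
gcd of subscripts (1, 7, 16, 1) = 1, so the empirical formula equals the molecular formula.

C7H16BrN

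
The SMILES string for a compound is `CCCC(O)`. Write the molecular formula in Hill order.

Atom tally by fragment:
  CH3 → C:1 H:3
  CH2 → C:1 H:2
  CH2 → C:1 H:2
  CH2OH → C:1 H:3 O:1
Element totals:
  C: 4
  H: 10
  O: 1

C4H10O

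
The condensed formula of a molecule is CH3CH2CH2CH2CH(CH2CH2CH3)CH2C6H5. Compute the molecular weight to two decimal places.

204.36 g/mol

Atom tally by fragment:
  CH3 → C:1 H:3
  CH2 → C:1 H:2
  CH2 → C:1 H:2
  CH2 → C:1 H:2
  CH(CH2CH2CH3) → C:4 H:8
  CH2C6H5 → C:7 H:7
Element totals:
  C: 15
  H: 24
Molecular formula: C15H24.
  M = 15(12.011) + 24(1.008)
    = 180.165 + 24.192 = 204.357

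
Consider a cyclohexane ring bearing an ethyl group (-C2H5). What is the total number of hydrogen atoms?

16

Atom tally by fragment:
  cyclohexane ring core → C:6 H:12
  (− 1 ring H displaced by substituents)
  + C2H5 → C:2 H:5
Element totals:
  C: 8
  H: 16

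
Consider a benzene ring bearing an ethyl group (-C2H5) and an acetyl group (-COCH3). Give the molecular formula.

C10H12O

Atom tally by fragment:
  benzene ring core → C:6 H:6
  (− 2 ring H displaced by substituents)
  + C2H5 → C:2 H:5
  + COCH3 → C:2 H:3 O:1
Element totals:
  C: 10
  H: 12
  O: 1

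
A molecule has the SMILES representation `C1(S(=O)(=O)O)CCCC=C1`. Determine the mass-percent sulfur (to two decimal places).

Atom tally by fragment:
  cyclohexene ring core → C:6 H:10
  (− 1 ring H displaced by substituents)
  + SO3H → S:1 O:3 H:1
Element totals:
  C: 6
  H: 10
  O: 3
  S: 1
Molecular formula: C6H10O3S.
Molar mass = 162.203 g/mol.
Mass from S: 1 × 32.06 = 32.060 g/mol.
%S = 32.060 / 162.203 × 100 = 19.77%.

19.77%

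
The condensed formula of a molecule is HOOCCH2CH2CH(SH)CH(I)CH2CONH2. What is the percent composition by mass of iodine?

40.02%

Atom tally by fragment:
  HOOCCH2 → C:2 H:3 O:2
  CH2 → C:1 H:2
  CH(SH) → C:1 H:2 S:1
  CH(I) → C:1 H:1 I:1
  CH2CONH2 → C:2 H:4 O:1 N:1
Element totals:
  C: 7
  H: 12
  I: 1
  N: 1
  O: 3
  S: 1
Molecular formula: C7H12INO3S.
Molar mass = 317.141 g/mol.
Mass from I: 1 × 126.904 = 126.904 g/mol.
%I = 126.904 / 317.141 × 100 = 40.02%.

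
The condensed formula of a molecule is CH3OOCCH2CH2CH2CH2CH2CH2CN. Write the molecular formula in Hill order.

Element totals:
  C: 9
  H: 15
  N: 1
  O: 2

C9H15NO2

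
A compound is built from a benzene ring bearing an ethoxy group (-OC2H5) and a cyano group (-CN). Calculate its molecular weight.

147.18 g/mol

Atom tally by fragment:
  benzene ring core → C:6 H:6
  (− 2 ring H displaced by substituents)
  + OC2H5 → C:2 H:5 O:1
  + CN → C:1 N:1
Element totals:
  C: 9
  H: 9
  N: 1
  O: 1
Molecular formula: C9H9NO.
  M = 9(12.011) + 9(1.008) + 14.007 + 15.999
    = 108.099 + 9.072 + 14.007 + 15.999 = 147.177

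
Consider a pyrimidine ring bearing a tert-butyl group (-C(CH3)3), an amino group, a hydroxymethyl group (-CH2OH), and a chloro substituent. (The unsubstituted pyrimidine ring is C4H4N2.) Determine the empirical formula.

C9H14ClN3O

Atom tally by fragment:
  pyrimidine ring core → C:4 H:4 N:2
  (− 4 ring H displaced by substituents)
  + C(CH3)3 → C:4 H:9
  + NH2 → N:1 H:2
  + CH2OH → C:1 H:3 O:1
  + Cl → Cl:1
Element totals:
  C: 9
  H: 14
  Cl: 1
  N: 3
  O: 1
Molecular formula: C9H14ClN3O.
gcd of subscripts (9, 1, 14, 3, 1) = 1, so the empirical formula equals the molecular formula.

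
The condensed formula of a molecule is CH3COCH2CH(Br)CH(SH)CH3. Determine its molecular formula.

Element totals:
  C: 6
  H: 11
  Br: 1
  O: 1
  S: 1

C6H11BrOS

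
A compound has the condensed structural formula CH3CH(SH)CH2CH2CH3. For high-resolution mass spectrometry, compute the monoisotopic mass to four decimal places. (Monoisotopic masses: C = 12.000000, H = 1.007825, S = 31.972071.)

Element totals:
  C: 5
  H: 12
  S: 1
Molecular formula: C5H12S.
  M = 5(12.0) + 12(1.007825) + 31.972071
    = 60.000000 + 12.093900 + 31.972071 = 104.065971

104.0660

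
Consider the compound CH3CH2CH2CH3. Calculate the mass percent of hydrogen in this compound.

17.34%

Element totals:
  C: 4
  H: 10
Molecular formula: C4H10.
Molar mass = 58.124 g/mol.
Mass from H: 10 × 1.008 = 10.080 g/mol.
%H = 10.080 / 58.124 × 100 = 17.34%.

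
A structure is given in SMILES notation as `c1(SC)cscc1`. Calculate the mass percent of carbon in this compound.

46.12%

Atom tally by fragment:
  thiophene ring core → C:4 H:4 S:1
  (− 1 ring H displaced by substituents)
  + SCH3 → C:1 H:3 S:1
Element totals:
  C: 5
  H: 6
  S: 2
Molecular formula: C5H6S2.
Molar mass = 130.223 g/mol.
Mass from C: 5 × 12.011 = 60.055 g/mol.
%C = 60.055 / 130.223 × 100 = 46.12%.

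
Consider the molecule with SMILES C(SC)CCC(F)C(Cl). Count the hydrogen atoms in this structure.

Atom tally by fragment:
  CH3SCH2 → C:2 H:5 S:1
  CH2 → C:1 H:2
  CH2 → C:1 H:2
  CH(F) → C:1 H:1 F:1
  CH2Cl → C:1 H:2 Cl:1
Element totals:
  C: 6
  H: 12
  Cl: 1
  F: 1
  S: 1

12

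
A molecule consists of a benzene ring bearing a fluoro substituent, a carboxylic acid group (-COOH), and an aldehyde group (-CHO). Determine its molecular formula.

C8H5FO3

Atom tally by fragment:
  benzene ring core → C:6 H:6
  (− 3 ring H displaced by substituents)
  + F → F:1
  + COOH → C:1 H:1 O:2
  + CHO → C:1 H:1 O:1
Element totals:
  C: 8
  H: 5
  F: 1
  O: 3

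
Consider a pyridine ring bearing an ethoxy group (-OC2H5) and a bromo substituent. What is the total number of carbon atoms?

Atom tally by fragment:
  pyridine ring core → C:5 H:5 N:1
  (− 2 ring H displaced by substituents)
  + OC2H5 → C:2 H:5 O:1
  + Br → Br:1
Element totals:
  C: 7
  H: 8
  Br: 1
  N: 1
  O: 1

7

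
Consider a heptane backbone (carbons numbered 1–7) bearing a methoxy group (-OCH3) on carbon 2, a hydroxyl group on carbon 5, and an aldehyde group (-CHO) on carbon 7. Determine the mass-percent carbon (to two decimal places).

62.04%

Atom tally by fragment:
  CH3 → C:1 H:3
  CH(OCH3) → C:2 H:4 O:1
  CH2 → C:1 H:2
  CH2 → C:1 H:2
  CH(OH) → C:1 H:2 O:1
  CH2 → C:1 H:2
  CH2CHO → C:2 H:3 O:1
Element totals:
  C: 9
  H: 18
  O: 3
Molecular formula: C9H18O3.
Molar mass = 174.240 g/mol.
Mass from C: 9 × 12.011 = 108.099 g/mol.
%C = 108.099 / 174.240 × 100 = 62.04%.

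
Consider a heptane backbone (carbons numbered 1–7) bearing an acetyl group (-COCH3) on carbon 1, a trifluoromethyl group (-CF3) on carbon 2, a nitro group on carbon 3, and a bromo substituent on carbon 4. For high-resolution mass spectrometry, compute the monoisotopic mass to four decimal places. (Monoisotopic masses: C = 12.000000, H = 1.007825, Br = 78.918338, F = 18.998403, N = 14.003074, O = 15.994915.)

Atom tally by fragment:
  CH3COCH2 → C:3 H:5 O:1
  CH(CF3) → C:2 H:1 F:3
  CH(NO2) → C:1 H:1 N:1 O:2
  CH(Br) → C:1 H:1 Br:1
  CH2 → C:1 H:2
  CH2 → C:1 H:2
  CH3 → C:1 H:3
Element totals:
  C: 10
  H: 15
  Br: 1
  F: 3
  N: 1
  O: 3
Molecular formula: C10H15BrF3NO3.
  M = 10(12.0) + 15(1.007825) + 78.918338 + 3(18.998403) + 14.003074 + 3(15.994915)
    = 120.000000 + 15.117375 + 78.918338 + 56.995209 + 14.003074 + 47.984745 = 333.018741

333.0187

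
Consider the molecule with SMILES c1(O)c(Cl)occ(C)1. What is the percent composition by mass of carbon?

45.31%

Atom tally by fragment:
  furan ring core → C:4 H:4 O:1
  (− 3 ring H displaced by substituents)
  + OH → O:1 H:1
  + Cl → Cl:1
  + CH3 → C:1 H:3
Element totals:
  C: 5
  H: 5
  Cl: 1
  O: 2
Molecular formula: C5H5ClO2.
Molar mass = 132.543 g/mol.
Mass from C: 5 × 12.011 = 60.055 g/mol.
%C = 60.055 / 132.543 × 100 = 45.31%.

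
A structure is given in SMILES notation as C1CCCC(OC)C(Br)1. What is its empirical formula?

Atom tally by fragment:
  cyclohexane ring core → C:6 H:12
  (− 2 ring H displaced by substituents)
  + OCH3 → C:1 H:3 O:1
  + Br → Br:1
Element totals:
  C: 7
  H: 13
  Br: 1
  O: 1
Molecular formula: C7H13BrO.
gcd of subscripts (1, 7, 13, 1) = 1, so the empirical formula equals the molecular formula.

C7H13BrO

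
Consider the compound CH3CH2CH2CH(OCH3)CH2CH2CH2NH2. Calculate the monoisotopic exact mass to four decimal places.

Atom tally by fragment:
  CH3 → C:1 H:3
  CH2 → C:1 H:2
  CH2 → C:1 H:2
  CH(OCH3) → C:2 H:4 O:1
  CH2 → C:1 H:2
  CH2 → C:1 H:2
  CH2NH2 → C:1 H:4 N:1
Element totals:
  C: 8
  H: 19
  N: 1
  O: 1
Molecular formula: C8H19NO.
  M = 8(12.0) + 19(1.007825) + 14.003074 + 15.994915
    = 96.000000 + 19.148675 + 14.003074 + 15.994915 = 145.146664

145.1467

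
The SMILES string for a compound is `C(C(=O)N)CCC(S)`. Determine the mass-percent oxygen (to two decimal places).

Atom tally by fragment:
  H2NOCCH2 → C:2 H:4 O:1 N:1
  CH2 → C:1 H:2
  CH2 → C:1 H:2
  CH2SH → C:1 H:3 S:1
Element totals:
  C: 5
  H: 11
  N: 1
  O: 1
  S: 1
Molecular formula: C5H11NOS.
Molar mass = 133.209 g/mol.
Mass from O: 1 × 15.999 = 15.999 g/mol.
%O = 15.999 / 133.209 × 100 = 12.01%.

12.01%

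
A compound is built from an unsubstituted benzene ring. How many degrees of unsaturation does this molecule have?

4

Atom tally by fragment:
  benzene ring core → C:6 H:6
Element totals:
  C: 6
  H: 6
Molecular formula: C6H6.
DoU = (2C + 2 + N − H − X) / 2 = (2·6 + 2 + 0 − 6 − 0) / 2 = 4.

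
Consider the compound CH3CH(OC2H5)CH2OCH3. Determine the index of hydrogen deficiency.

0

Element totals:
  C: 6
  H: 14
  O: 2
Molecular formula: C6H14O2.
DoU = (2C + 2 + N − H − X) / 2 = (2·6 + 2 + 0 − 14 − 0) / 2 = 0.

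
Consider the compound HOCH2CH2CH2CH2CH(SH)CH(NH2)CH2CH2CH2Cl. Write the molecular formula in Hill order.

C9H20ClNOS

Element totals:
  C: 9
  H: 20
  Cl: 1
  N: 1
  O: 1
  S: 1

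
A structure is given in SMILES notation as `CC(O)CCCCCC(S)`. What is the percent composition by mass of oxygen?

Atom tally by fragment:
  CH3 → C:1 H:3
  CH(OH) → C:1 H:2 O:1
  CH2 → C:1 H:2
  CH2 → C:1 H:2
  CH2 → C:1 H:2
  CH2 → C:1 H:2
  CH2 → C:1 H:2
  CH2SH → C:1 H:3 S:1
Element totals:
  C: 8
  H: 18
  O: 1
  S: 1
Molecular formula: C8H18OS.
Molar mass = 162.291 g/mol.
Mass from O: 1 × 15.999 = 15.999 g/mol.
%O = 15.999 / 162.291 × 100 = 9.86%.

9.86%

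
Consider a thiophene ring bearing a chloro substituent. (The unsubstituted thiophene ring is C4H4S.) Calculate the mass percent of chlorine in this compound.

29.90%

Atom tally by fragment:
  thiophene ring core → C:4 H:4 S:1
  (− 1 ring H displaced by substituents)
  + Cl → Cl:1
Element totals:
  C: 4
  H: 3
  Cl: 1
  S: 1
Molecular formula: C4H3ClS.
Molar mass = 118.578 g/mol.
Mass from Cl: 1 × 35.45 = 35.450 g/mol.
%Cl = 35.450 / 118.578 × 100 = 29.90%.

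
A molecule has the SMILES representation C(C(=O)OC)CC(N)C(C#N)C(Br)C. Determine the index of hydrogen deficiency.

3

Atom tally by fragment:
  CH3OOCCH2 → C:3 H:5 O:2
  CH2 → C:1 H:2
  CH(NH2) → C:1 H:3 N:1
  CH(CN) → C:2 H:1 N:1
  CH(Br) → C:1 H:1 Br:1
  CH3 → C:1 H:3
Element totals:
  C: 9
  H: 15
  Br: 1
  N: 2
  O: 2
Molecular formula: C9H15BrN2O2.
DoU = (2C + 2 + N − H − X) / 2 = (2·9 + 2 + 2 − 15 − 1) / 2 = 3.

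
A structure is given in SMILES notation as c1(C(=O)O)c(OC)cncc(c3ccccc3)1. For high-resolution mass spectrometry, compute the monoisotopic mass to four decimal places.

Atom tally by fragment:
  pyridine ring core → C:5 H:5 N:1
  (− 3 ring H displaced by substituents)
  + COOH → C:1 H:1 O:2
  + OCH3 → C:1 H:3 O:1
  + C6H5 → C:6 H:5
Element totals:
  C: 13
  H: 11
  N: 1
  O: 3
Molecular formula: C13H11NO3.
  M = 13(12.0) + 11(1.007825) + 14.003074 + 3(15.994915)
    = 156.000000 + 11.086075 + 14.003074 + 47.984745 = 229.073894

229.0739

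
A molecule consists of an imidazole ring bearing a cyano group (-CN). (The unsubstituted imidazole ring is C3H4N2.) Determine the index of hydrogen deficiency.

5

Atom tally by fragment:
  imidazole ring core → C:3 H:4 N:2
  (− 1 ring H displaced by substituents)
  + CN → C:1 N:1
Element totals:
  C: 4
  H: 3
  N: 3
Molecular formula: C4H3N3.
DoU = (2C + 2 + N − H − X) / 2 = (2·4 + 2 + 3 − 3 − 0) / 2 = 5.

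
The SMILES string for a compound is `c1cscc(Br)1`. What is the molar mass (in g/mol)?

Atom tally by fragment:
  thiophene ring core → C:4 H:4 S:1
  (− 1 ring H displaced by substituents)
  + Br → Br:1
Element totals:
  C: 4
  H: 3
  Br: 1
  S: 1
Molecular formula: C4H3BrS.
  M = 4(12.011) + 3(1.008) + 79.904 + 32.06
    = 48.044 + 3.024 + 79.904 + 32.060 = 163.032

163.03 g/mol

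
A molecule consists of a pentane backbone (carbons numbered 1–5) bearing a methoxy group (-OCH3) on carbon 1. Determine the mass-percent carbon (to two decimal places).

Atom tally by fragment:
  CH3OCH2 → C:2 H:5 O:1
  CH2 → C:1 H:2
  CH2 → C:1 H:2
  CH2 → C:1 H:2
  CH3 → C:1 H:3
Element totals:
  C: 6
  H: 14
  O: 1
Molecular formula: C6H14O.
Molar mass = 102.177 g/mol.
Mass from C: 6 × 12.011 = 72.066 g/mol.
%C = 72.066 / 102.177 × 100 = 70.53%.

70.53%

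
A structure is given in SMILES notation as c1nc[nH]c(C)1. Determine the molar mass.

Atom tally by fragment:
  imidazole ring core → C:3 H:4 N:2
  (− 1 ring H displaced by substituents)
  + CH3 → C:1 H:3
Element totals:
  C: 4
  H: 6
  N: 2
Molecular formula: C4H6N2.
  M = 4(12.011) + 6(1.008) + 2(14.007)
    = 48.044 + 6.048 + 28.014 = 82.106

82.11 g/mol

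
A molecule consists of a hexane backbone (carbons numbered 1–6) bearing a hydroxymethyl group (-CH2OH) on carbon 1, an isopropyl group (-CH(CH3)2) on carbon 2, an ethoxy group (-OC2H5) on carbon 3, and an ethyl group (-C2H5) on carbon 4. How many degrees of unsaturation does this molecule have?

0

Atom tally by fragment:
  HOCH2CH2 → C:2 H:5 O:1
  CH(CH(CH3)2) → C:4 H:8
  CH(OC2H5) → C:3 H:6 O:1
  CH(C2H5) → C:3 H:6
  CH2 → C:1 H:2
  CH3 → C:1 H:3
Element totals:
  C: 14
  H: 30
  O: 2
Molecular formula: C14H30O2.
DoU = (2C + 2 + N − H − X) / 2 = (2·14 + 2 + 0 − 30 − 0) / 2 = 0.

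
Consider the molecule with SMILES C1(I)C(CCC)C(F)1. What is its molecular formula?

Atom tally by fragment:
  cyclopropane ring core → C:3 H:6
  (− 3 ring H displaced by substituents)
  + I → I:1
  + CH2CH2CH3 → C:3 H:7
  + F → F:1
Element totals:
  C: 6
  H: 10
  F: 1
  I: 1

C6H10FI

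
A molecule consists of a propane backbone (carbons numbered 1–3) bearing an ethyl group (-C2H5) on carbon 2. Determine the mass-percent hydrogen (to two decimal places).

Atom tally by fragment:
  CH3 → C:1 H:3
  CH(C2H5) → C:3 H:6
  CH3 → C:1 H:3
Element totals:
  C: 5
  H: 12
Molecular formula: C5H12.
Molar mass = 72.151 g/mol.
Mass from H: 12 × 1.008 = 12.096 g/mol.
%H = 12.096 / 72.151 × 100 = 16.76%.

16.76%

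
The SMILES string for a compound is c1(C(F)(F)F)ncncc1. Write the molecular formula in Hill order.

Atom tally by fragment:
  pyrimidine ring core → C:4 H:4 N:2
  (− 1 ring H displaced by substituents)
  + CF3 → C:1 F:3
Element totals:
  C: 5
  H: 3
  F: 3
  N: 2

C5H3F3N2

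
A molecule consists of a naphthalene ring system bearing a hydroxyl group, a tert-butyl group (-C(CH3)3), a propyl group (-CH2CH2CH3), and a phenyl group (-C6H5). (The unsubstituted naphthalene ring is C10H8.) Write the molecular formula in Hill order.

C23H26O

Atom tally by fragment:
  naphthalene ring system core → C:10 H:8
  (− 4 ring H displaced by substituents)
  + OH → O:1 H:1
  + C(CH3)3 → C:4 H:9
  + CH2CH2CH3 → C:3 H:7
  + C6H5 → C:6 H:5
Element totals:
  C: 23
  H: 26
  O: 1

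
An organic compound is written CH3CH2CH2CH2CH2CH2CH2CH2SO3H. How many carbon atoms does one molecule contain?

8

Element totals:
  C: 8
  H: 18
  O: 3
  S: 1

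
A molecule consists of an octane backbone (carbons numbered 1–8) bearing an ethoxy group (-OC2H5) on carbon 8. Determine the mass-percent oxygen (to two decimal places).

10.11%

Atom tally by fragment:
  CH3 → C:1 H:3
  CH2 → C:1 H:2
  CH2 → C:1 H:2
  CH2 → C:1 H:2
  CH2 → C:1 H:2
  CH2 → C:1 H:2
  CH2 → C:1 H:2
  CH2OC2H5 → C:3 H:7 O:1
Element totals:
  C: 10
  H: 22
  O: 1
Molecular formula: C10H22O.
Molar mass = 158.285 g/mol.
Mass from O: 1 × 15.999 = 15.999 g/mol.
%O = 15.999 / 158.285 × 100 = 10.11%.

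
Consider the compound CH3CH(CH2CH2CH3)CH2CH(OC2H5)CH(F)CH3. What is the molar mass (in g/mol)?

Element totals:
  C: 11
  H: 23
  F: 1
  O: 1
Molecular formula: C11H23FO.
  M = 11(12.011) + 23(1.008) + 18.998 + 15.999
    = 132.121 + 23.184 + 18.998 + 15.999 = 190.302

190.30 g/mol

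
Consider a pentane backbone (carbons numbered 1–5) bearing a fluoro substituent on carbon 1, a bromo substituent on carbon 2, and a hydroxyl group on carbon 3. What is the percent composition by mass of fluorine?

Atom tally by fragment:
  FCH2 → C:1 H:2 F:1
  CH(Br) → C:1 H:1 Br:1
  CH(OH) → C:1 H:2 O:1
  CH2 → C:1 H:2
  CH3 → C:1 H:3
Element totals:
  C: 5
  H: 10
  Br: 1
  F: 1
  O: 1
Molecular formula: C5H10BrFO.
Molar mass = 185.036 g/mol.
Mass from F: 1 × 18.998 = 18.998 g/mol.
%F = 18.998 / 185.036 × 100 = 10.27%.

10.27%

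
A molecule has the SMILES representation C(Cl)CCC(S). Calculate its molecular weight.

124.63 g/mol

Atom tally by fragment:
  ClCH2 → C:1 H:2 Cl:1
  CH2 → C:1 H:2
  CH2 → C:1 H:2
  CH2SH → C:1 H:3 S:1
Element totals:
  C: 4
  H: 9
  Cl: 1
  S: 1
Molecular formula: C4H9ClS.
  M = 4(12.011) + 9(1.008) + 35.45 + 32.06
    = 48.044 + 9.072 + 35.450 + 32.060 = 124.626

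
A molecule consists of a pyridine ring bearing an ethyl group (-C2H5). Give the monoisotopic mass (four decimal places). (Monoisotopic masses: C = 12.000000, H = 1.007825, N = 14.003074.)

107.0735

Atom tally by fragment:
  pyridine ring core → C:5 H:5 N:1
  (− 1 ring H displaced by substituents)
  + C2H5 → C:2 H:5
Element totals:
  C: 7
  H: 9
  N: 1
Molecular formula: C7H9N.
  M = 7(12.0) + 9(1.007825) + 14.003074
    = 84.000000 + 9.070425 + 14.003074 = 107.073499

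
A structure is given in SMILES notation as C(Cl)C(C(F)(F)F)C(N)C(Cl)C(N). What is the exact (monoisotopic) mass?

Atom tally by fragment:
  ClCH2 → C:1 H:2 Cl:1
  CH(CF3) → C:2 H:1 F:3
  CH(NH2) → C:1 H:3 N:1
  CH(Cl) → C:1 H:1 Cl:1
  CH2NH2 → C:1 H:4 N:1
Element totals:
  C: 6
  H: 11
  Cl: 2
  F: 3
  N: 2
Molecular formula: C6H11Cl2F3N2.
  M = 6(12.0) + 11(1.007825) + 2(34.968853) + 3(18.998403) + 2(14.003074)
    = 72.000000 + 11.086075 + 69.937706 + 56.995209 + 28.006148 = 238.025138

238.0251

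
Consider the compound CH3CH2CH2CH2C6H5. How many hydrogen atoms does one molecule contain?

Element totals:
  C: 10
  H: 14

14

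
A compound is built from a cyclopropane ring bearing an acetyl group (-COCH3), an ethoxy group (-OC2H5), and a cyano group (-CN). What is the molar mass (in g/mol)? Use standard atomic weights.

153.18 g/mol

Atom tally by fragment:
  cyclopropane ring core → C:3 H:6
  (− 3 ring H displaced by substituents)
  + COCH3 → C:2 H:3 O:1
  + OC2H5 → C:2 H:5 O:1
  + CN → C:1 N:1
Element totals:
  C: 8
  H: 11
  N: 1
  O: 2
Molecular formula: C8H11NO2.
  M = 8(12.011) + 11(1.008) + 14.007 + 2(15.999)
    = 96.088 + 11.088 + 14.007 + 31.998 = 153.181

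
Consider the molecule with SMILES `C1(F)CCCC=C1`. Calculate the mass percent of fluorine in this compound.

Atom tally by fragment:
  cyclohexene ring core → C:6 H:10
  (− 1 ring H displaced by substituents)
  + F → F:1
Element totals:
  C: 6
  H: 9
  F: 1
Molecular formula: C6H9F.
Molar mass = 100.136 g/mol.
Mass from F: 1 × 18.998 = 18.998 g/mol.
%F = 18.998 / 100.136 × 100 = 18.97%.

18.97%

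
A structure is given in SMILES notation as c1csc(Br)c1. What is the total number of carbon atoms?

Atom tally by fragment:
  thiophene ring core → C:4 H:4 S:1
  (− 1 ring H displaced by substituents)
  + Br → Br:1
Element totals:
  C: 4
  H: 3
  Br: 1
  S: 1

4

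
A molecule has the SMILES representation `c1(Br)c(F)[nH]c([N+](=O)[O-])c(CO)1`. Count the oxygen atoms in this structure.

3

Atom tally by fragment:
  pyrrole ring core → C:4 H:5 N:1
  (− 4 ring H displaced by substituents)
  + Br → Br:1
  + F → F:1
  + NO2 → N:1 O:2
  + CH2OH → C:1 H:3 O:1
Element totals:
  C: 5
  H: 4
  Br: 1
  F: 1
  N: 2
  O: 3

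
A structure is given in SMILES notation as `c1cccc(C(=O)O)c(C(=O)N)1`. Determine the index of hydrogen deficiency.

6

Atom tally by fragment:
  benzene ring core → C:6 H:6
  (− 2 ring H displaced by substituents)
  + COOH → C:1 H:1 O:2
  + CONH2 → C:1 H:2 O:1 N:1
Element totals:
  C: 8
  H: 7
  N: 1
  O: 3
Molecular formula: C8H7NO3.
DoU = (2C + 2 + N − H − X) / 2 = (2·8 + 2 + 1 − 7 − 0) / 2 = 6.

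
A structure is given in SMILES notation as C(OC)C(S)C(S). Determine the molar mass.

Atom tally by fragment:
  CH3OCH2 → C:2 H:5 O:1
  CH(SH) → C:1 H:2 S:1
  CH2SH → C:1 H:3 S:1
Element totals:
  C: 4
  H: 10
  O: 1
  S: 2
Molecular formula: C4H10OS2.
  M = 4(12.011) + 10(1.008) + 15.999 + 2(32.06)
    = 48.044 + 10.080 + 15.999 + 64.120 = 138.243

138.24 g/mol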